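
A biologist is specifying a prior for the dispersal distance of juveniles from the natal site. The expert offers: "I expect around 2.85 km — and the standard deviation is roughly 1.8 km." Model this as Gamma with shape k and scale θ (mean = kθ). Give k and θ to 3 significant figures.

For Gamma(k, scale θ): mean = kθ, variance = kθ², so CV = 1/√k.
CV = SD/mean = 1.8/2.85 = 0.6316, hence k = 1/CV² = 2.51.
Then θ = mean/k = 2.85/2.51 = 1.14.

k ≈ 2.51, θ ≈ 1.14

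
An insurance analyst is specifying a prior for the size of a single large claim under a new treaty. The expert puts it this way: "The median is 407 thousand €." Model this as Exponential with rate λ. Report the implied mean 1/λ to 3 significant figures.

Exponential median = ln 2 / λ, so λ = ln 2 / 407.0 = 0.0017.
Mean = 1/λ = 587 thousand €.

mean ≈ 587 thousand €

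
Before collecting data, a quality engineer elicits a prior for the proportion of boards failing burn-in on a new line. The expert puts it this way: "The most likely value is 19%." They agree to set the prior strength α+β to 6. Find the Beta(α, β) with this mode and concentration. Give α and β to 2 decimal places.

For α,β > 1 the Beta mode is (α−1)/(α+β−2). With α+β = 6, the mode is (α−1)/4.
Set (α−1)/4 = 0.19 → α = 1 + 0.19·4 = 1.76.
β = 6 − α = 4.24.

α = 1.76, β = 4.24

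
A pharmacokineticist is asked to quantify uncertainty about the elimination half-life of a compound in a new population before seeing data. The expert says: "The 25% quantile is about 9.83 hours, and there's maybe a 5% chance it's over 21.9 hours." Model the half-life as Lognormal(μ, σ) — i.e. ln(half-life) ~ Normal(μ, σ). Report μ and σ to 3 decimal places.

If T ~ Lognormal(μ,σ) then ln T ~ Normal(μ,σ), so the p-quantile of ln T is μ + z_p·σ.
ln(9.83) = 2.285 and ln(21.9) = 3.086; z_{0.25} = -0.6745, z_{0.95} = 1.645.
σ = (3.086 − 2.285)/(1.645 − (-0.6745)) = 0.345.
μ = 2.285 − (-0.6745)·0.345 = 2.518.

μ ≈ 2.518, σ ≈ 0.345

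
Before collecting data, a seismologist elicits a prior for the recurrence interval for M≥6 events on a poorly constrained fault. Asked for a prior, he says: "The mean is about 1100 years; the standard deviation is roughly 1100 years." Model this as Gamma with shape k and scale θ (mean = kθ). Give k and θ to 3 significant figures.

k ≈ 1, θ ≈ 1100

For Gamma(k, scale θ): mean = kθ, variance = kθ², so CV = 1/√k.
CV = SD/mean = 1100/1100 = 1, hence k = 1/CV² = 1.
Then θ = mean/k = 1100/1 = 1100.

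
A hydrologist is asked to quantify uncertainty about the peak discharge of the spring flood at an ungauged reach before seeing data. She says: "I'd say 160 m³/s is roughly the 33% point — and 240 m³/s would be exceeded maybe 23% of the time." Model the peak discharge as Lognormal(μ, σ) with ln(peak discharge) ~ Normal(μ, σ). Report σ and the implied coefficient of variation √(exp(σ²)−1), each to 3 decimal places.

σ ≈ 0.344, CV ≈ 0.354

If T ~ Lognormal(μ,σ) then ln T ~ Normal(μ,σ), so the p-quantile of ln T is μ + z_p·σ.
ln(160) = 5.075 and ln(240) = 5.481; z_{0.33} = -0.4399, z_{0.77} = 0.7388.
σ = (5.481 − 5.075)/(0.7388 − (-0.4399)) = 0.344.
μ = 5.075 − (-0.4399)·0.344 = 5.226.
CV = √(exp(σ²)−1) = √(exp(0.1183)−1) = 0.354.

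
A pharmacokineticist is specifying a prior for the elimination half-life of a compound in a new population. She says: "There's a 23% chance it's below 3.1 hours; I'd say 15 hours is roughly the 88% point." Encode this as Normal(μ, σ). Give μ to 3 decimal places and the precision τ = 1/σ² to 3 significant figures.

The p-quantile of Normal(μ,σ) is μ + z_p·σ, with z_{0.23} = -0.7388 and z_{0.88} = 1.175.
Eliminate σ: μ = (z₂·x₁ − z₁·x₂)/(z₂ − z₁) = (1.175·3.1 − (-0.7388)·15)/1.914 = 7.694.
Then σ = (x₂ − x₁)/(z₂ − z₁) = (15 − 3.1)/1.914 = 6.218.
Precision τ = 1/σ² = 1/6.218² = 0.0259.

μ = 7.694, τ = 0.0259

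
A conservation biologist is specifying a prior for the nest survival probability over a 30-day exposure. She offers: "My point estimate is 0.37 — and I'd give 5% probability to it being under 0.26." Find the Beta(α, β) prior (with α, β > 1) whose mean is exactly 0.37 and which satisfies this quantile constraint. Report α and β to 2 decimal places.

α ≈ 17.90, β ≈ 30.47

With mean 0.37 fixed, write α = 0.37s, β = 0.63s where s = α+β.
Need P(θ < 0.26) = 0.05 under Beta(0.37s, 0.63s). Normal approximation: (q−m)/√(m(1−m)/s) ≈ z_{0.05} = -1.64, so s ≈ 0.37·0.63·(-1.64)²/(0.26−0.37)² = 52.1.
At s = 52.1: P(θ<0.26) ≈ 0.044. Adjusting to match 0.05 gives s ≈ 48.37.
So α = 0.37·48.37 ≈ 17.90, β = 0.63·48.37 ≈ 30.47.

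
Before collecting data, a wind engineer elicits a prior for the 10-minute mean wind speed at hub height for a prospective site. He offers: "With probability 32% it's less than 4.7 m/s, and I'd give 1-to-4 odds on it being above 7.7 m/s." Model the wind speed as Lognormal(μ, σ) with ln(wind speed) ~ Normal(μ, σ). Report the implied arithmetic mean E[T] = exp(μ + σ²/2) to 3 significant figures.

E[T] ≈ 6.02 m/s

If T ~ Lognormal(μ,σ) then ln T ~ Normal(μ,σ), so the p-quantile of ln T is μ + z_p·σ.
ln(4.7) = 1.548 and ln(7.7) = 2.041; z_{0.32} = -0.4677, z_{0.8} = 0.8416.
σ = (2.041 − 1.548)/(0.8416 − (-0.4677)) = 0.377.
μ = 1.548 − (-0.4677)·0.377 = 1.724.
E[T] = exp(μ + σ²/2) = exp(1.724 + 0.0711) = 6.02 m/s.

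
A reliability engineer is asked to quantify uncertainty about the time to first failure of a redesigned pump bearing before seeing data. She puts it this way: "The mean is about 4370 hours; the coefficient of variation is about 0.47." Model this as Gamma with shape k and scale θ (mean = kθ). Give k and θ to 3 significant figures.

For Gamma(k, scale θ): mean = kθ, variance = kθ², so CV = 1/√k.
CV = 0.47, hence k = 1/CV² = 4.53.
Then θ = mean/k = 4370/4.53 = 965.

k ≈ 4.53, θ ≈ 965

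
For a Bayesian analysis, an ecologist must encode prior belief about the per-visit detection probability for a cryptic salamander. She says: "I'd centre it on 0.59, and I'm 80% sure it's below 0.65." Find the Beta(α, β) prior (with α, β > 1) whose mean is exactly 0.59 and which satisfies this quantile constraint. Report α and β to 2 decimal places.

With mean 0.59 fixed, write α = 0.59s, β = 0.41s where s = α+β.
Need P(θ < 0.65) = 0.8 under Beta(0.59s, 0.41s). Normal approximation: (q−m)/√(m(1−m)/s) ≈ z_{0.8} = 0.842, so s ≈ 0.59·0.41·(0.842)²/(0.65−0.59)² = 47.6.
At s = 47.6: P(θ<0.65) ≈ 0.798. Adjusting to match 0.8 gives s ≈ 48.25.
So α = 0.59·48.25 ≈ 28.47, β = 0.41·48.25 ≈ 19.78.

α ≈ 28.47, β ≈ 19.78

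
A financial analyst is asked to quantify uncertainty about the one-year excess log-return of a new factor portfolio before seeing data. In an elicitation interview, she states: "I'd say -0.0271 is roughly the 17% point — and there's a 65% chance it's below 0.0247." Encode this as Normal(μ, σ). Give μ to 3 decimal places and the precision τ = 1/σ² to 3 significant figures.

μ = 0.010, τ = 669

For Normal(μ,σ), the p-quantile is μ + z_p·σ. Here z_{0.17} = -0.9542, z_{0.65} = 0.3853.
So -0.0271 = μ − 0.9542σ and 0.0247 = μ + 0.3853σ.
Subtracting: σ = (0.0247 − -0.0271)/(0.3853 − (-0.9542)) = 0.039.
Then μ = -0.0271 − (-0.9542)·0.039 = 0.010.
Precision τ = 1/σ² = 1/0.03867² = 669.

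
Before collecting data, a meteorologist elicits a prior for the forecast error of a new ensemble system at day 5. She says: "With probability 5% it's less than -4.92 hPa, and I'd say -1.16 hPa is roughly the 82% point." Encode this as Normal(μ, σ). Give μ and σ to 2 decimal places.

μ = -2.50, σ = 1.47

For Normal(μ,σ), the p-quantile is μ + z_p·σ. Here z_{0.05} = -1.645, z_{0.82} = 0.9154.
So -4.92 = μ − 1.645σ and -1.16 = μ + 0.9154σ.
Subtracting: σ = (-1.16 − -4.92)/(0.9154 − (-1.645)) = 1.47.
Then μ = -4.92 − (-1.645)·1.47 = -2.50.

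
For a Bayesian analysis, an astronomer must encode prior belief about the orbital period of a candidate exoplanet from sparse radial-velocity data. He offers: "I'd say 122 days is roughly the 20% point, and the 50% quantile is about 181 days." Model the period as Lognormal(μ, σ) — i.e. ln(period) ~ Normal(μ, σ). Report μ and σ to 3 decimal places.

If T ~ Lognormal(μ,σ) then ln T ~ Normal(μ,σ), so the p-quantile of ln T is μ + z_p·σ.
ln(122) = 4.804 and ln(181) = 5.198; z_{0.2} = -0.8416, z_{0.5} = 0.
σ = (5.198 − 4.804)/(0 − (-0.8416)) = 0.469.
μ = 4.804 − (-0.8416)·0.469 = 5.198.

μ ≈ 5.198, σ ≈ 0.469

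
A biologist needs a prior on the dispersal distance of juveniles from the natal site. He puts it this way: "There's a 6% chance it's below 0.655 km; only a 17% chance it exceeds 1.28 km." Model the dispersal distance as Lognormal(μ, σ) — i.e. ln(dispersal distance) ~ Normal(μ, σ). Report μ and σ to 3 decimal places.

μ ≈ -0.008, σ ≈ 0.267

If T ~ Lognormal(μ,σ) then ln T ~ Normal(μ,σ), so the p-quantile of ln T is μ + z_p·σ.
ln(0.655) = -0.4231 and ln(1.28) = 0.2469; z_{0.06} = -1.555, z_{0.83} = 0.9542.
σ = (0.2469 − -0.4231)/(0.9542 − (-1.555)) = 0.267.
μ = -0.4231 − (-1.555)·0.267 = -0.008.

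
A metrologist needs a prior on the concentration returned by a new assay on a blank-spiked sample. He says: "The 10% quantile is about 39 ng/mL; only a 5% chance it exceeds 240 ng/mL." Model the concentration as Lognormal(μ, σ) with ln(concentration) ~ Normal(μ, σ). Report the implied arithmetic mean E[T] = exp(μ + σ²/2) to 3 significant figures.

E[T] ≈ 105 ng/mL

If T ~ Lognormal(μ,σ) then ln T ~ Normal(μ,σ), so the p-quantile of ln T is μ + z_p·σ.
ln(39) = 3.664 and ln(240) = 5.481; z_{0.1} = -1.282, z_{0.95} = 1.645.
σ = (5.481 − 3.664)/(1.645 − (-1.282)) = 0.621.
μ = 3.664 − (-1.282)·0.621 = 4.459.
E[T] = exp(μ + σ²/2) = exp(4.459 + 0.1928) = 105 ng/mL.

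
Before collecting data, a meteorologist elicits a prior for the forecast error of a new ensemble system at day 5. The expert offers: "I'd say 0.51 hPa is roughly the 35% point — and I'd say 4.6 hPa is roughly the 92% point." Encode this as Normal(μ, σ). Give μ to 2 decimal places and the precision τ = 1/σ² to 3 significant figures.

For Normal(μ,σ), the p-quantile is μ + z_p·σ. Here z_{0.35} = -0.3853, z_{0.92} = 1.405.
So 0.51 = μ − 0.3853σ and 4.6 = μ + 1.405σ.
Subtracting: σ = (4.6 − 0.51)/(1.405 − (-0.3853)) = 2.28.
Then μ = 0.51 − (-0.3853)·2.28 = 1.39.
Precision τ = 1/σ² = 1/2.284² = 0.192.

μ = 1.39, τ = 0.192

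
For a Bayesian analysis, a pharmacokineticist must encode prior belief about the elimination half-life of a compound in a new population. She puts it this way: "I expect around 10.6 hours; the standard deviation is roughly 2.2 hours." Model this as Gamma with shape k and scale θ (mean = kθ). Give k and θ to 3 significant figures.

For Gamma(k, scale θ): mean = kθ, variance = kθ², so CV = 1/√k.
CV = SD/mean = 2.2/10.6 = 0.2075, hence k = 1/CV² = 23.2.
Then θ = mean/k = 10.6/23.2 = 0.457.

k ≈ 23.2, θ ≈ 0.457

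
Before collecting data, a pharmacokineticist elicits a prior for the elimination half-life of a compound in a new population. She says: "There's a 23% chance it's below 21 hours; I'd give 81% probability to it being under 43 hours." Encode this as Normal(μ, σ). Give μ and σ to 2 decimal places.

μ = 31.05, σ = 13.61

The p-quantile of Normal(μ,σ) is μ + z_p·σ, with z_{0.23} = -0.7388 and z_{0.81} = 0.8779.
Eliminate σ: μ = (z₂·x₁ − z₁·x₂)/(z₂ − z₁) = (0.8779·21 − (-0.7388)·43)/1.617 = 31.05.
Then σ = (x₂ − x₁)/(z₂ − z₁) = (43 − 21)/1.617 = 13.61.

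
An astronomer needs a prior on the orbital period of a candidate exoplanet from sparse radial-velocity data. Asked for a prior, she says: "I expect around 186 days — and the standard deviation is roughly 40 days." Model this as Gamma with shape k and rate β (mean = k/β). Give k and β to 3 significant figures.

For Gamma(k, rate β): mean = k/β, variance = k/β², so CV = 1/√k.
CV = SD/mean = 40/186 = 0.2151, hence k = 1/CV² = 21.6.
Then β = k/mean = 21.6/186 = 0.116.

k ≈ 21.6, β ≈ 0.116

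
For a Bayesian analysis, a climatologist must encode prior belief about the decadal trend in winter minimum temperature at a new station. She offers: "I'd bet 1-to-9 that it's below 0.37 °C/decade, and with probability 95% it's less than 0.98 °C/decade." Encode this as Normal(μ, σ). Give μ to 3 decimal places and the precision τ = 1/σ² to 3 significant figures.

The p-quantile of Normal(μ,σ) is μ + z_p·σ, with z_{0.1} = -1.282 and z_{0.95} = 1.645.
Eliminate σ: μ = (z₂·x₁ − z₁·x₂)/(z₂ − z₁) = (1.645·0.37 − (-1.282)·0.98)/2.926 = 0.637.
Then σ = (x₂ − x₁)/(z₂ − z₁) = (0.98 − 0.37)/2.926 = 0.208.
Precision τ = 1/σ² = 1/0.2084² = 23.

μ = 0.637, τ = 23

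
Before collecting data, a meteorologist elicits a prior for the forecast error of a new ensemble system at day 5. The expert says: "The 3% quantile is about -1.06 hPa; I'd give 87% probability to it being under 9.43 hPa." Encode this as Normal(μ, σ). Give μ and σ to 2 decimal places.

For Normal(μ,σ), the p-quantile is μ + z_p·σ. Here z_{0.03} = -1.881, z_{0.87} = 1.126.
So -1.06 = μ − 1.881σ and 9.43 = μ + 1.126σ.
Subtracting: σ = (9.43 − -1.06)/(1.126 − (-1.881)) = 3.49.
Then μ = -1.06 − (-1.881)·3.49 = 5.50.

μ = 5.50, σ = 3.49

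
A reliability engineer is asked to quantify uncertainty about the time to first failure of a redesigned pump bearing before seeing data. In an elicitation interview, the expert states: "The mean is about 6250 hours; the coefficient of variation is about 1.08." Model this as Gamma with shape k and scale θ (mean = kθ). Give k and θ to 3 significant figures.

k ≈ 0.857, θ ≈ 7290

For Gamma(k, scale θ): mean = kθ, variance = kθ², so CV = 1/√k.
CV = 1.08, hence k = 1/CV² = 0.857.
Then θ = mean/k = 6250/0.857 = 7290.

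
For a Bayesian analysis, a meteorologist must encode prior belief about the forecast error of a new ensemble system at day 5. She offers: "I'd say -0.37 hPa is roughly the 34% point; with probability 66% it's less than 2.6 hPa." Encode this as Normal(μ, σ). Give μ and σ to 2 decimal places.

The p-quantile of Normal(μ,σ) is μ + z_p·σ, with z_{0.34} = -0.4125 and z_{0.66} = 0.4125.
Eliminate σ: μ = (z₂·x₁ − z₁·x₂)/(z₂ − z₁) = (0.4125·-0.37 − (-0.4125)·2.6)/0.8249 = 1.11.
Then σ = (x₂ − x₁)/(z₂ − z₁) = (2.6 − -0.37)/0.8249 = 3.60.

μ = 1.11, σ = 3.60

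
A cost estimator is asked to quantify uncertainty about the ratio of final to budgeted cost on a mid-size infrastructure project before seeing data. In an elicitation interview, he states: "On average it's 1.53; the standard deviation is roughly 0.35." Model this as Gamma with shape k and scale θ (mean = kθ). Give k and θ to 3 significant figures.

For Gamma(k, scale θ): mean = kθ, variance = kθ², so CV = 1/√k.
CV = SD/mean = 0.35/1.53 = 0.2288, hence k = 1/CV² = 19.1.
Then θ = mean/k = 1.53/19.1 = 0.0801.

k ≈ 19.1, θ ≈ 0.0801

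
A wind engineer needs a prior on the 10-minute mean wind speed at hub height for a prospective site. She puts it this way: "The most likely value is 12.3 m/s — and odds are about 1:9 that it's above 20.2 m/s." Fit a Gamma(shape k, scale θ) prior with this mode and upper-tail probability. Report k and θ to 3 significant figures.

Gamma(k,θ) with k>1 has mode (k−1)θ, so θ = 12.3/(k−1).
Need P(X < 20.2) = 0.9 with θ tied to k this way. Start at k = 2, θ = 12.3: P(X<20.2) ≈ 0.489.
Too low — raise k to concentrate. Iterating converges to k ≈ 8.66.
Then θ = 12.3/(8.66−1) ≈ 1.61.

k ≈ 8.66, θ ≈ 1.61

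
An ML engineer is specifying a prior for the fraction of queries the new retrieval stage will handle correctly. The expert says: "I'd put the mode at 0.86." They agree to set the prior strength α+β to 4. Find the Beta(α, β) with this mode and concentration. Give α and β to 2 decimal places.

For α,β > 1 the Beta mode is (α−1)/(α+β−2). With α+β = 4, the mode is (α−1)/2.
Set (α−1)/2 = 0.86 → α = 1 + 0.86·2 = 2.72.
β = 4 − α = 1.28.

α = 2.72, β = 1.28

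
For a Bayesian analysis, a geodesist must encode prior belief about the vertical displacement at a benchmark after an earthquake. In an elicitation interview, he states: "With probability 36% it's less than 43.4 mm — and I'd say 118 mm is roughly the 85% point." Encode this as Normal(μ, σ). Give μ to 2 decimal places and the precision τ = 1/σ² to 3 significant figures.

μ = 62.57, τ = 0.00035

The p-quantile of Normal(μ,σ) is μ + z_p·σ, with z_{0.36} = -0.3585 and z_{0.85} = 1.036.
Eliminate σ: μ = (z₂·x₁ − z₁·x₂)/(z₂ − z₁) = (1.036·43.4 − (-0.3585)·118)/1.395 = 62.57.
Then σ = (x₂ − x₁)/(z₂ − z₁) = (118 − 43.4)/1.395 = 53.48.
Precision τ = 1/σ² = 1/53.48² = 0.00035.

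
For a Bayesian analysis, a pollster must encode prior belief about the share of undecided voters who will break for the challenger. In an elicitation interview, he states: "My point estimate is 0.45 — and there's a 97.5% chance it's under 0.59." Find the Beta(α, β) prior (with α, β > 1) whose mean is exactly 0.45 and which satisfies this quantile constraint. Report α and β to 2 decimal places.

α ≈ 21.80, β ≈ 26.64

With mean 0.45 fixed, write α = 0.45s, β = 0.55s where s = α+β.
Need P(θ < 0.59) = 0.975 under Beta(0.45s, 0.55s). Normal approximation: (q−m)/√(m(1−m)/s) ≈ z_{0.975} = 1.96, so s ≈ 0.45·0.55·(1.96)²/(0.59−0.45)² = 48.5.
At s = 48.5: P(θ<0.59) ≈ 0.975. Adjusting to match 0.975 gives s ≈ 48.43.
So α = 0.45·48.43 ≈ 21.80, β = 0.55·48.43 ≈ 26.64.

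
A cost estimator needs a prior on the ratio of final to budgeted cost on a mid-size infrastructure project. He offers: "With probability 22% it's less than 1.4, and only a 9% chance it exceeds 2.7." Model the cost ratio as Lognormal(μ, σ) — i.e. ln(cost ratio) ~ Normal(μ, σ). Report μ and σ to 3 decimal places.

μ ≈ 0.576, σ ≈ 0.311

If T ~ Lognormal(μ,σ) then ln T ~ Normal(μ,σ), so the p-quantile of ln T is μ + z_p·σ.
ln(1.4) = 0.3365 and ln(2.7) = 0.9933; z_{0.22} = -0.7722, z_{0.91} = 1.341.
σ = (0.9933 − 0.3365)/(1.341 − (-0.7722)) = 0.311.
μ = 0.3365 − (-0.7722)·0.311 = 0.576.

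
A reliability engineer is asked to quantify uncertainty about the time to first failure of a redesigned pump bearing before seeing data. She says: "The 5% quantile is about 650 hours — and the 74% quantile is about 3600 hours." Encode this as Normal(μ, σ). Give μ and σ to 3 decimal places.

μ = 2770.584, σ = 1289.224

For Normal(μ,σ), the p-quantile is μ + z_p·σ. Here z_{0.05} = -1.645, z_{0.74} = 0.6433.
So 650 = μ − 1.645σ and 3600 = μ + 0.6433σ.
Subtracting: σ = (3600 − 650)/(0.6433 − (-1.645)) = 1289.224.
Then μ = 650 − (-1.645)·1289.224 = 2770.584.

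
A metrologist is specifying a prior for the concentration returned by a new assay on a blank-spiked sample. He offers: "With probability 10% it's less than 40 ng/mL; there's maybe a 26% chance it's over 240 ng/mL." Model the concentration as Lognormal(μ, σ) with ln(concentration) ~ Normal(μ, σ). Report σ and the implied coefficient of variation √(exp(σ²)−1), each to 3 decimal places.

If T ~ Lognormal(μ,σ) then ln T ~ Normal(μ,σ), so the p-quantile of ln T is μ + z_p·σ.
ln(40) = 3.689 and ln(240) = 5.481; z_{0.1} = -1.282, z_{0.74} = 0.6433.
σ = (5.481 − 3.689)/(0.6433 − (-1.282)) = 0.931.
μ = 3.689 − (-1.282)·0.931 = 4.882.
CV = √(exp(σ²)−1) = √(exp(0.8665)−1) = 1.174.

σ ≈ 0.931, CV ≈ 1.174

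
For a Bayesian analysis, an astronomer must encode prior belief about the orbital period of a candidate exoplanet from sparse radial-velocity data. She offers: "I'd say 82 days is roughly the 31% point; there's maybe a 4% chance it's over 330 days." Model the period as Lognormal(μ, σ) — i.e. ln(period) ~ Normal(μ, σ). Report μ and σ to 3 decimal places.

μ ≈ 4.714, σ ≈ 0.620

If T ~ Lognormal(μ,σ) then ln T ~ Normal(μ,σ), so the p-quantile of ln T is μ + z_p·σ.
ln(82) = 4.407 and ln(330) = 5.799; z_{0.31} = -0.4959, z_{0.96} = 1.751.
σ = (5.799 − 4.407)/(1.751 − (-0.4959)) = 0.620.
μ = 4.407 − (-0.4959)·0.620 = 4.714.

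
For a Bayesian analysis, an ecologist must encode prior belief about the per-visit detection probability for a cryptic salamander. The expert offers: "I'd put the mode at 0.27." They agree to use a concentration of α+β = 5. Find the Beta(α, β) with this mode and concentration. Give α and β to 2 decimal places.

For α,β > 1 the Beta mode is (α−1)/(α+β−2). With α+β = 5, the mode is (α−1)/3.
Set (α−1)/3 = 0.27 → α = 1 + 0.27·3 = 1.81.
β = 5 − α = 3.19.

α = 1.81, β = 3.19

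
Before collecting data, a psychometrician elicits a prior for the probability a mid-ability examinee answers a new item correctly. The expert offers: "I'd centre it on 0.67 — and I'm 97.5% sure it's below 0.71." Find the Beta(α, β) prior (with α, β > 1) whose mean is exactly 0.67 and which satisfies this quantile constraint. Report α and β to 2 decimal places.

α ≈ 343.74, β ≈ 169.31

With mean 0.67 fixed, write α = 0.67s, β = 0.33s where s = α+β.
Need P(θ < 0.71) = 0.975 under Beta(0.67s, 0.33s). Normal approximation: (q−m)/√(m(1−m)/s) ≈ z_{0.975} = 1.96, so s ≈ 0.67·0.33·(1.96)²/(0.71−0.67)² = 530.8.
At s = 530.8: P(θ<0.71) ≈ 0.977. Adjusting to match 0.975 gives s ≈ 513.05.
So α = 0.67·513.05 ≈ 343.74, β = 0.33·513.05 ≈ 169.31.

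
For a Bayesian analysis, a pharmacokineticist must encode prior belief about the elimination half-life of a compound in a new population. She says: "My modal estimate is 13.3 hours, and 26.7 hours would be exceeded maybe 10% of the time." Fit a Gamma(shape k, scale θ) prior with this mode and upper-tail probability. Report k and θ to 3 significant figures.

k ≈ 4.95, θ ≈ 3.37

Gamma(k,θ) with k>1 has mode (k−1)θ, so θ = 13.3/(k−1).
Need P(X < 26.7) = 0.9 with θ tied to k this way. Start at k = 2, θ = 13.3: P(X<26.7) ≈ 0.596.
Too low — raise k to concentrate. Iterating converges to k ≈ 4.95.
Then θ = 13.3/(4.95−1) ≈ 3.37.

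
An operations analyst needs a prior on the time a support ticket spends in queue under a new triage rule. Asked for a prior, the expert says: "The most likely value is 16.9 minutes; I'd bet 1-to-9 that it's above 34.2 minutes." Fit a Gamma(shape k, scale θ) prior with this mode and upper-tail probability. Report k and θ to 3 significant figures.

Gamma(k,θ) with k>1 has mode (k−1)θ, so θ = 16.9/(k−1).
Need P(X < 34.2) = 0.9 with θ tied to k this way. Start at k = 2, θ = 16.9: P(X<34.2) ≈ 0.600.
Too low — raise k to concentrate. Iterating converges to k ≈ 4.86.
Then θ = 16.9/(4.86−1) ≈ 4.38.

k ≈ 4.86, θ ≈ 4.38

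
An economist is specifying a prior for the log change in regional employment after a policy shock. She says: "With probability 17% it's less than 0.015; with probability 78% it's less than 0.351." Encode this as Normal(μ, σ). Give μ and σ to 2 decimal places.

The p-quantile of Normal(μ,σ) is μ + z_p·σ, with z_{0.17} = -0.9542 and z_{0.78} = 0.7722.
Eliminate σ: μ = (z₂·x₁ − z₁·x₂)/(z₂ − z₁) = (0.7722·0.015 − (-0.9542)·0.351)/1.726 = 0.20.
Then σ = (x₂ − x₁)/(z₂ − z₁) = (0.351 − 0.015)/1.726 = 0.19.

μ = 0.20, σ = 0.19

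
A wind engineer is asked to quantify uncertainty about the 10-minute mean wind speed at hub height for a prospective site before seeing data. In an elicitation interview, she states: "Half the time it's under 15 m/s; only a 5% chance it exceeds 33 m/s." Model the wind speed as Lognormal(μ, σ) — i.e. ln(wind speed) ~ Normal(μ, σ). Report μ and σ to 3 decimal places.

μ ≈ 2.708, σ ≈ 0.479

If T ~ Lognormal(μ,σ) then ln T ~ Normal(μ,σ), so the p-quantile of ln T is μ + z_p·σ.
ln(15) = 2.708 and ln(33) = 3.497; z_{0.5} = 0, z_{0.95} = 1.645.
σ = (3.497 − 2.708)/(1.645 − (0)) = 0.479.
μ = 2.708 − (0)·0.479 = 2.708.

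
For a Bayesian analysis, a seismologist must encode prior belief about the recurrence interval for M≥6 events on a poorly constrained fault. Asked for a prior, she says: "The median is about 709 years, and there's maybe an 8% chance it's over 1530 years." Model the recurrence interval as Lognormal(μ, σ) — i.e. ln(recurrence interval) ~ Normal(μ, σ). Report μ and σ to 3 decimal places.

μ ≈ 6.564, σ ≈ 0.547

If T ~ Lognormal(μ,σ) then ln T ~ Normal(μ,σ), so the p-quantile of ln T is μ + z_p·σ.
ln(709) = 6.564 and ln(1530) = 7.333; z_{0.5} = 0, z_{0.92} = 1.405.
σ = (7.333 − 6.564)/(1.405 − (0)) = 0.547.
μ = 6.564 − (0)·0.547 = 6.564.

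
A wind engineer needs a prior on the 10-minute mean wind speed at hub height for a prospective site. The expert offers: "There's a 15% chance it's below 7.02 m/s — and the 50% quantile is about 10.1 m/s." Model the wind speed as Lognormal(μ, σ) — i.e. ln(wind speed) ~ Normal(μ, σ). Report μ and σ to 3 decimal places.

μ ≈ 2.313, σ ≈ 0.351

If T ~ Lognormal(μ,σ) then ln T ~ Normal(μ,σ), so the p-quantile of ln T is μ + z_p·σ.
ln(7.02) = 1.949 and ln(10.1) = 2.313; z_{0.15} = -1.036, z_{0.5} = 0.
σ = (2.313 − 1.949)/(0 − (-1.036)) = 0.351.
μ = 1.949 − (-1.036)·0.351 = 2.313.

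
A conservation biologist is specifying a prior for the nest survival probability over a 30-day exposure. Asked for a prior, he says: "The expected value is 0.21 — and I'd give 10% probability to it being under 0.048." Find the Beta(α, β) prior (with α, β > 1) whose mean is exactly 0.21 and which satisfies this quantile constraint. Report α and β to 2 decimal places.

With mean 0.21 fixed, write α = 0.21s, β = 0.79s where s = α+β.
Need P(θ < 0.048) = 0.1 under Beta(0.21s, 0.79s). Normal approximation: (q−m)/√(m(1−m)/s) ≈ z_{0.1} = -1.28, so s ≈ 0.21·0.79·(-1.28)²/(0.048−0.21)² = 10.4.
At s = 10.4: P(θ<0.048) ≈ 0.050. Adjusting to match 0.1 gives s ≈ 7.08.
So α = 0.21·7.08 ≈ 1.49, β = 0.79·7.08 ≈ 5.60.

α ≈ 1.49, β ≈ 5.60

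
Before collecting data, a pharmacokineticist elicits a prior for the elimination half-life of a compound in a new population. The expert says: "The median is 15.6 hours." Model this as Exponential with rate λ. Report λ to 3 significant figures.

λ ≈ 0.0444

Exponential median = ln 2 / λ, so λ = ln 2 / 15.6 = 0.0444.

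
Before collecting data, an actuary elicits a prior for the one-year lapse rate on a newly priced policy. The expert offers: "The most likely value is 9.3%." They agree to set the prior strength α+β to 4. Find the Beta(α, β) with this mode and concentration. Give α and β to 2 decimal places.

α = 1.19, β = 2.81

For α,β > 1 the Beta mode is (α−1)/(α+β−2). With α+β = 4, the mode is (α−1)/2.
Set (α−1)/2 = 0.093 → α = 1 + 0.093·2 = 1.19.
β = 4 − α = 2.81.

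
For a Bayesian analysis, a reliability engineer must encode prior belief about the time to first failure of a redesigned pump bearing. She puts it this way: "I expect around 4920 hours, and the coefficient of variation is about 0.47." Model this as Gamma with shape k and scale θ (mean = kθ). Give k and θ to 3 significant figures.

For Gamma(k, scale θ): mean = kθ, variance = kθ², so CV = 1/√k.
CV = 0.47, hence k = 1/CV² = 4.53.
Then θ = mean/k = 4920/4.53 = 1090.

k ≈ 4.53, θ ≈ 1090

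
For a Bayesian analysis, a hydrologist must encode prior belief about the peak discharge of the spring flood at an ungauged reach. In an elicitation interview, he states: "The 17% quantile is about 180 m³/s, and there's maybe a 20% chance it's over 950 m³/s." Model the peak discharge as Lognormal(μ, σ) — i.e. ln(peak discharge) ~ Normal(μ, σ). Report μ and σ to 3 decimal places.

μ ≈ 6.077, σ ≈ 0.926

If T ~ Lognormal(μ,σ) then ln T ~ Normal(μ,σ), so the p-quantile of ln T is μ + z_p·σ.
ln(180) = 5.193 and ln(950) = 6.856; z_{0.17} = -0.9542, z_{0.8} = 0.8416.
σ = (6.856 − 5.193)/(0.8416 − (-0.9542)) = 0.926.
μ = 5.193 − (-0.9542)·0.926 = 6.077.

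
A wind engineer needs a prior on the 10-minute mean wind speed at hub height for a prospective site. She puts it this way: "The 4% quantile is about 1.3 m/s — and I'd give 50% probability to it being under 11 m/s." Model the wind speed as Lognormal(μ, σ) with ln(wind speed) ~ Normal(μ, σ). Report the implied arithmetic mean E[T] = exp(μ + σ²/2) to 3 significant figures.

E[T] ≈ 23.1 m/s

If T ~ Lognormal(μ,σ) then ln T ~ Normal(μ,σ), so the p-quantile of ln T is μ + z_p·σ.
ln(1.3) = 0.2624 and ln(11) = 2.398; z_{0.04} = -1.751, z_{0.5} = 0.
σ = (2.398 − 0.2624)/(0 − (-1.751)) = 1.220.
μ = 0.2624 − (-1.751)·1.220 = 2.398.
E[T] = exp(μ + σ²/2) = exp(2.398 + 0.7440) = 23.1 m/s.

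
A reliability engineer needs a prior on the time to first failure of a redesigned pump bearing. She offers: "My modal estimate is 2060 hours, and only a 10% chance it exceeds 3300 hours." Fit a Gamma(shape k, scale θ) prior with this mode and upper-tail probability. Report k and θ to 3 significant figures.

Gamma(k,θ) with k>1 has mode (k−1)θ, so θ = 2060/(k−1).
Need P(X < 3300) = 0.9 with θ tied to k this way. Start at k = 2, θ = 2060: P(X<3300) ≈ 0.476.
Too low — raise k to concentrate. Iterating converges to k ≈ 9.46.
Then θ = 2060/(9.46−1) ≈ 243.

k ≈ 9.46, θ ≈ 243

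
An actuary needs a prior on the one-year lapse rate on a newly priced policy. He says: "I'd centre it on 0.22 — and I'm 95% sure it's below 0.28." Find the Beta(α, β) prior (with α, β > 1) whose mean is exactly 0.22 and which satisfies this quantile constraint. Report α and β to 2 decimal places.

With mean 0.22 fixed, write α = 0.22s, β = 0.78s where s = α+β.
Need P(θ < 0.28) = 0.95 under Beta(0.22s, 0.78s). Normal approximation: (q−m)/√(m(1−m)/s) ≈ z_{0.95} = 1.64, so s ≈ 0.22·0.78·(1.64)²/(0.28−0.22)² = 129.0.
At s = 129.0: P(θ<0.28) ≈ 0.944. Adjusting to match 0.95 gives s ≈ 138.21.
So α = 0.22·138.21 ≈ 30.41, β = 0.78·138.21 ≈ 107.80.

α ≈ 30.41, β ≈ 107.80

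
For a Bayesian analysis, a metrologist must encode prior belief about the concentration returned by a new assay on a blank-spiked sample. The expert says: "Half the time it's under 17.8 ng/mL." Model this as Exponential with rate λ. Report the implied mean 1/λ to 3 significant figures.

Exponential median = ln 2 / λ, so λ = ln 2 / 17.8 = 0.0389.
Mean = 1/λ = 25.7 ng/mL.

mean ≈ 25.7 ng/mL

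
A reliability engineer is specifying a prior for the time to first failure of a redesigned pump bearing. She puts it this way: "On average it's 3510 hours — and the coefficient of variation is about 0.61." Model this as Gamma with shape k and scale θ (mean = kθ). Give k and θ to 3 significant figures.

k ≈ 2.69, θ ≈ 1310

For Gamma(k, scale θ): mean = kθ, variance = kθ², so CV = 1/√k.
CV = 0.61, hence k = 1/CV² = 2.69.
Then θ = mean/k = 3510/2.69 = 1310.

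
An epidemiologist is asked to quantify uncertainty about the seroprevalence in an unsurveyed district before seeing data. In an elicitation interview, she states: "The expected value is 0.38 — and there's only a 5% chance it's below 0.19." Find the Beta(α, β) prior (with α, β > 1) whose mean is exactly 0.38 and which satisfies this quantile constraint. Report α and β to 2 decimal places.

With mean 0.38 fixed, write α = 0.38s, β = 0.62s where s = α+β.
Need P(θ < 0.19) = 0.05 under Beta(0.38s, 0.62s). Normal approximation: (q−m)/√(m(1−m)/s) ≈ z_{0.05} = -1.64, so s ≈ 0.38·0.62·(-1.64)²/(0.19−0.38)² = 17.7.
At s = 17.7: P(θ<0.19) ≈ 0.037. Adjusting to match 0.05 gives s ≈ 15.07.
So α = 0.38·15.07 ≈ 5.73, β = 0.62·15.07 ≈ 9.34.

α ≈ 5.73, β ≈ 9.34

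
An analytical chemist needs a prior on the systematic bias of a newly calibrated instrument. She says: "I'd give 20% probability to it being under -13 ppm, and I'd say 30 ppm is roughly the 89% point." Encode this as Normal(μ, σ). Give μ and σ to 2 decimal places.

For Normal(μ,σ), the p-quantile is μ + z_p·σ. Here z_{0.2} = -0.8416, z_{0.89} = 1.227.
So -13 = μ − 0.8416σ and 30 = μ + 1.227σ.
Subtracting: σ = (30 − -13)/(1.227 − (-0.8416)) = 20.79.
Then μ = -13 − (-0.8416)·20.79 = 4.50.

μ = 4.50, σ = 20.79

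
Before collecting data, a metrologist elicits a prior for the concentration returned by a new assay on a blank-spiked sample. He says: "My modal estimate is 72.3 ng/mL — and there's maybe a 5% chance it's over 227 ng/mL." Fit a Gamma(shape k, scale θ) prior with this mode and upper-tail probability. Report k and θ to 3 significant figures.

Gamma(k,θ) with k>1 has mode (k−1)θ, so θ = 72.3/(k−1).
Need P(X < 227) = 0.95 with θ tied to k this way. Start at k = 2, θ = 72.3: P(X<227) ≈ 0.821.
Too low — raise k to concentrate. Iterating converges to k ≈ 3.01.
Then θ = 72.3/(3.01−1) ≈ 36.

k ≈ 3.01, θ ≈ 36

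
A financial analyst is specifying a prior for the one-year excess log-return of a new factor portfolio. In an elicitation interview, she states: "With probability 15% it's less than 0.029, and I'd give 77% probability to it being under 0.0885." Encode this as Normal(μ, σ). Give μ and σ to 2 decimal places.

For Normal(μ,σ), the p-quantile is μ + z_p·σ. Here z_{0.15} = -1.036, z_{0.77} = 0.7388.
So 0.029 = μ − 1.036σ and 0.0885 = μ + 0.7388σ.
Subtracting: σ = (0.0885 − 0.029)/(0.7388 − (-1.036)) = 0.03.
Then μ = 0.029 − (-1.036)·0.03 = 0.06.

μ = 0.06, σ = 0.03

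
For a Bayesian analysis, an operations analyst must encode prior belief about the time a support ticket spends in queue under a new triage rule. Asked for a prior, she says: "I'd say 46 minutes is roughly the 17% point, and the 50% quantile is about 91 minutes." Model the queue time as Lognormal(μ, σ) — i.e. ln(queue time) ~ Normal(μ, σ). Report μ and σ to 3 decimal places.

If T ~ Lognormal(μ,σ) then ln T ~ Normal(μ,σ), so the p-quantile of ln T is μ + z_p·σ.
ln(46) = 3.829 and ln(91) = 4.511; z_{0.17} = -0.9542, z_{0.5} = 0.
σ = (4.511 − 3.829)/(0 − (-0.9542)) = 0.715.
μ = 3.829 − (-0.9542)·0.715 = 4.511.

μ ≈ 4.511, σ ≈ 0.715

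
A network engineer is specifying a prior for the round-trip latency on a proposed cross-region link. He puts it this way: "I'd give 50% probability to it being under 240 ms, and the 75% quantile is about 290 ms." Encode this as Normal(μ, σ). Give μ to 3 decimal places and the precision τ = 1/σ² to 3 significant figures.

For Normal(μ,σ), the p-quantile is μ + z_p·σ. Here z_{0.5} = 0, z_{0.75} = 0.6745.
So 240 = μ + 0σ and 290 = μ + 0.6745σ.
Subtracting: σ = (290 − 240)/(0.6745 − (0)) = 74.130.
Then μ = 240 − (0)·74.130 = 240.000.
Precision τ = 1/σ² = 1/74.13² = 0.000182.

μ = 240.000, τ = 0.000182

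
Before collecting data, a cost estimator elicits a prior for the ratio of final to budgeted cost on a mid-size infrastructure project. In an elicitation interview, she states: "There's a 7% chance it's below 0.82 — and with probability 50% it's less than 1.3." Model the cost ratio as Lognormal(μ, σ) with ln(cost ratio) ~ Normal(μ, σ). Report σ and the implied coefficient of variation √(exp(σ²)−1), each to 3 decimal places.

If T ~ Lognormal(μ,σ) then ln T ~ Normal(μ,σ), so the p-quantile of ln T is μ + z_p·σ.
ln(0.82) = -0.1985 and ln(1.3) = 0.2624; z_{0.07} = -1.476, z_{0.5} = 0.
σ = (0.2624 − -0.1985)/(0 − (-1.476)) = 0.312.
μ = -0.1985 − (-1.476)·0.312 = 0.262.
CV = √(exp(σ²)−1) = √(exp(0.0975)−1) = 0.320.

σ ≈ 0.312, CV ≈ 0.320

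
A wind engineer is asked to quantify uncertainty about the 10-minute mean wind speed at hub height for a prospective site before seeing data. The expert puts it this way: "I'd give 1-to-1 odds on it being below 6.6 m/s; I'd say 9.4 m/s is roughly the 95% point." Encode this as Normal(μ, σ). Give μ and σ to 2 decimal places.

For Normal(μ,σ), the p-quantile is μ + z_p·σ. Here z_{0.5} = 0, z_{0.95} = 1.645.
So 6.6 = μ + 0σ and 9.4 = μ + 1.645σ.
Subtracting: σ = (9.4 − 6.6)/(1.645 − (0)) = 1.70.
Then μ = 6.6 − (0)·1.70 = 6.60.

μ = 6.60, σ = 1.70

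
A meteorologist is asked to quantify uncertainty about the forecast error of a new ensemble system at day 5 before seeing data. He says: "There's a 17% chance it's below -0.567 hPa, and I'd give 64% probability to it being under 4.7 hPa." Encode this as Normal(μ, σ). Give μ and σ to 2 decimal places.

μ = 3.26, σ = 4.01

The p-quantile of Normal(μ,σ) is μ + z_p·σ, with z_{0.17} = -0.9542 and z_{0.64} = 0.3585.
Eliminate σ: μ = (z₂·x₁ − z₁·x₂)/(z₂ − z₁) = (0.3585·-0.567 − (-0.9542)·4.7)/1.313 = 3.26.
Then σ = (x₂ − x₁)/(z₂ − z₁) = (4.7 − -0.567)/1.313 = 4.01.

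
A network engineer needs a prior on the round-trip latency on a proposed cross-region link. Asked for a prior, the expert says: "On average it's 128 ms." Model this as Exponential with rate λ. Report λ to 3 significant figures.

Exponential mean = 1/λ, so λ = 1/128.0 = 0.00781.

λ ≈ 0.00781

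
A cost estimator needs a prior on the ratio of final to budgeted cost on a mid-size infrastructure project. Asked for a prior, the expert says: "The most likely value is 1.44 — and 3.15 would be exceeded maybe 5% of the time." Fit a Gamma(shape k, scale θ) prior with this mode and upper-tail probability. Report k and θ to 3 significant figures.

Gamma(k,θ) with k>1 has mode (k−1)θ, so θ = 1.44/(k−1).
Need P(X < 3.15) = 0.95 with θ tied to k this way. Start at k = 2, θ = 1.44: P(X<3.15) ≈ 0.642.
Too low — raise k to concentrate. Iterating converges to k ≈ 5.49.
Then θ = 1.44/(5.49−1) ≈ 0.321.

k ≈ 5.49, θ ≈ 0.321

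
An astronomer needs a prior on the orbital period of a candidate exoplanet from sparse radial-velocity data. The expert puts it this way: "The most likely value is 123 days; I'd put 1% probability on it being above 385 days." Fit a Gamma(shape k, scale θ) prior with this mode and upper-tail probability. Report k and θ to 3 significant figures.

k ≈ 4.42, θ ≈ 35.9

Gamma(k,θ) with k>1 has mode (k−1)θ, so θ = 123/(k−1).
Need P(X < 385) = 0.99 with θ tied to k this way. Start at k = 2, θ = 123: P(X<385) ≈ 0.819.
Too low — raise k to concentrate. Iterating converges to k ≈ 4.42.
Then θ = 123/(4.42−1) ≈ 35.9.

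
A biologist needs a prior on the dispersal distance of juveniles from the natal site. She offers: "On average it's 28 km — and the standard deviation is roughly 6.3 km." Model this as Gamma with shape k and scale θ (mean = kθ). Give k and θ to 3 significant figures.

For Gamma(k, scale θ): mean = kθ, variance = kθ², so CV = 1/√k.
CV = SD/mean = 6.3/28 = 0.225, hence k = 1/CV² = 19.8.
Then θ = mean/k = 28/19.8 = 1.42.

k ≈ 19.8, θ ≈ 1.42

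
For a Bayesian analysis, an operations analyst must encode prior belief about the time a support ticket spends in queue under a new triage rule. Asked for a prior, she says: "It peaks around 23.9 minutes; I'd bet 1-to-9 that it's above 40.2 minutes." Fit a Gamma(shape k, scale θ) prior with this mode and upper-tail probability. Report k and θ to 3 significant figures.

k ≈ 7.99, θ ≈ 3.42

Gamma(k,θ) with k>1 has mode (k−1)θ, so θ = 23.9/(k−1).
Need P(X < 40.2) = 0.9 with θ tied to k this way. Start at k = 2, θ = 23.9: P(X<40.2) ≈ 0.501.
Too low — raise k to concentrate. Iterating converges to k ≈ 7.99.
Then θ = 23.9/(7.99−1) ≈ 3.42.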